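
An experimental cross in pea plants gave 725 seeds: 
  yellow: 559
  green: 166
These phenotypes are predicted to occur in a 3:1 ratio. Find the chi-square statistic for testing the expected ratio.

The 3:1 ratio has 4 parts, so with N = 725 the expected counts are:
  yellow: 725 × 3/4 = 543.75
  green: 725 × 1/4 = 181.25
χ² = Σ (O − E)² / E
  yellow: (559 − 543.75)² / 543.75 = 0.4277
  green: (166 − 181.25)² / 181.25 = 1.2831
χ² = 0.4277 + 1.2831 = 1.7108 ≈ 1.711

1.711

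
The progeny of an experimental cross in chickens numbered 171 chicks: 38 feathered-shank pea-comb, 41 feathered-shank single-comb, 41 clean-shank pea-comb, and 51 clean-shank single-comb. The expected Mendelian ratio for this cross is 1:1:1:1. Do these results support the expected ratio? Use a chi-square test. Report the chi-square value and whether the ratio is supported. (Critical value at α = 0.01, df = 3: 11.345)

2.263; consistent

The 1:1:1:1 ratio has 4 parts, so with N = 171 the expected counts are:
  feathered-shank pea-comb: 171 × 1/4 = 42.75
  feathered-shank single-comb: 171 × 1/4 = 42.75
  clean-shank pea-comb: 171 × 1/4 = 42.75
  clean-shank single-comb: 171 × 1/4 = 42.75
χ² = Σ (O − E)² / E
  feathered-shank pea-comb: (38 − 42.75)² / 42.75 = 0.5278
  feathered-shank single-comb: (41 − 42.75)² / 42.75 = 0.0716
  clean-shank pea-comb: (41 − 42.75)² / 42.75 = 0.0716
  clean-shank single-comb: (51 − 42.75)² / 42.75 = 1.5921
χ² = 0.5278 + 0.0716 + 0.0716 + 1.5921 = 2.2631 ≈ 2.263
Degrees of freedom = 4 − 1 = 3; critical value at α = 0.01 is 11.345.
Since 2.263 < 11.345, we fail to reject the null hypothesis — the data are consistent with the 1:1:1:1 ratio.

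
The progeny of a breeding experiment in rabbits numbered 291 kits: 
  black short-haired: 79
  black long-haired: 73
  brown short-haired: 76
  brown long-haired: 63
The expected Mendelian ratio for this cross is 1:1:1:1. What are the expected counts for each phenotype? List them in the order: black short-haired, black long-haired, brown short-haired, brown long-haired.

Under the 1:1:1:1 hypothesis (Σ ratio = 4, N = 291):
  black short-haired: 291 × 1/4 = 72.75
  black long-haired: 291 × 1/4 = 72.75
  brown short-haired: 291 × 1/4 = 72.75
  brown long-haired: 291 × 1/4 = 72.75

72.75, 72.75, 72.75, 72.75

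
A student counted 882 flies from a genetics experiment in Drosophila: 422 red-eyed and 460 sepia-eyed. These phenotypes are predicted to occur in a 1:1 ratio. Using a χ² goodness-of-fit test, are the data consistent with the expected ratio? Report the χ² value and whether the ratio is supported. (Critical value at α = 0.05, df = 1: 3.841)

Expected counts for N = 882 under a 1:1 ratio (total parts = 2):
  red-eyed: 882 × 1/2 = 441
  sepia-eyed: 882 × 1/2 = 441
χ² = Σ (O − E)² / E
  red-eyed: (422 − 441)² / 441 = 0.8186
  sepia-eyed: (460 − 441)² / 441 = 0.8186
χ² = 0.8186 + 0.8186 = 1.6372 ≈ 1.637
Degrees of freedom = 2 − 1 = 1; critical value at α = 0.05 is 3.841.
Since 1.637 < 3.841, we fail to reject the null hypothesis — the data are consistent with the 1:1 ratio.

1.637; consistent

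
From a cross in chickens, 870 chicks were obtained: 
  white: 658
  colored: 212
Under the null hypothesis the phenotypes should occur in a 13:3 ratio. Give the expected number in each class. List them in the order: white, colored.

Total ratio parts = 16. Expected numbers out of 870:
  white: 870 × 13/16 = 706.875
  colored: 870 × 3/16 = 163.125

706.875, 163.125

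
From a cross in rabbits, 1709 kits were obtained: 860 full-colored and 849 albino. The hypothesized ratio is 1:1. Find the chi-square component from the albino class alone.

Total ratio parts = 2. Expected numbers out of 1709:
  full-colored: 1709 × 1/2 = 854.5
  albino: 1709 × 1/2 = 854.5
Contribution of albino: (849 − 854.5)² / 854.5 = 0.0354

0.035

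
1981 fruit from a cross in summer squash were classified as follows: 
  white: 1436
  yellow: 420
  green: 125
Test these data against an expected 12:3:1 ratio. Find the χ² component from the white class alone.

1.666

Under the 12:3:1 hypothesis (Σ ratio = 16, N = 1981):
  white: 1981 × 12/16 = 1485.75
  yellow: 1981 × 3/16 = 371.4375
  green: 1981 × 1/16 = 123.8125
Contribution of white: (1436 − 1485.75)² / 1485.75 = 1.6659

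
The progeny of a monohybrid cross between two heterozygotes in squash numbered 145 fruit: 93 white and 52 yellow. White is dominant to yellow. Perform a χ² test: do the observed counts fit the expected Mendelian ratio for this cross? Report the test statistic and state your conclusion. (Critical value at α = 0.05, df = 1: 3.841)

For a monohybrid cross between heterozygotes with complete dominance, the expected phenotypic ratio is 3:1.
Expected counts for N = 145 under a 3:1 ratio (total parts = 4):
  white: 145 × 3/4 = 108.75
  yellow: 145 × 1/4 = 36.25
χ² = Σ (O − E)² / E
  white: (93 − 108.75)² / 108.75 = 2.2810
  yellow: (52 − 36.25)² / 36.25 = 6.8431
χ² = 2.2810 + 6.8431 = 9.1241 ≈ 9.124
Degrees of freedom = 2 − 1 = 1; critical value at α = 0.05 is 3.841.
Since 9.124 > 3.841, we reject the null hypothesis — the data do not fit the 3:1 ratio.

9.124; not consistent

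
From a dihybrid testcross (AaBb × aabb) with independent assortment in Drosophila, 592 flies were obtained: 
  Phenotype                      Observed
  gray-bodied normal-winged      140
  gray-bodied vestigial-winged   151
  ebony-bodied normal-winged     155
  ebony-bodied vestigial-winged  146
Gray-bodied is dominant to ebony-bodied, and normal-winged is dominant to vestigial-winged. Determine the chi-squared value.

0.851

A dihybrid testcross with independent assortment gives a 1:1:1:1 ratio.
Expected counts for N = 592 under a 1:1:1:1 ratio (total parts = 4):
  gray-bodied normal-winged: 592 × 1/4 = 148
  gray-bodied vestigial-winged: 592 × 1/4 = 148
  ebony-bodied normal-winged: 592 × 1/4 = 148
  ebony-bodied vestigial-winged: 592 × 1/4 = 148
χ² = Σ (O − E)² / E
  gray-bodied normal-winged: (140 − 148)² / 148 = 0.4324
  gray-bodied vestigial-winged: (151 − 148)² / 148 = 0.0608
  ebony-bodied normal-winged: (155 − 148)² / 148 = 0.3311
  ebony-bodied vestigial-winged: (146 − 148)² / 148 = 0.0270
χ² = 0.4324 + 0.0608 + 0.3311 + 0.0270 = 0.8513 ≈ 0.851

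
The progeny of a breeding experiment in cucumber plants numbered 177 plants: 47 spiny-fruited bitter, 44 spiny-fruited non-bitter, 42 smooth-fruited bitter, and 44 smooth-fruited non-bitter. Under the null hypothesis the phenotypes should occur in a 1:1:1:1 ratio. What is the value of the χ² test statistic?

0.288

Expected counts for N = 177 under a 1:1:1:1 ratio (total parts = 4):
  spiny-fruited bitter: 177 × 1/4 = 44.25
  spiny-fruited non-bitter: 177 × 1/4 = 44.25
  smooth-fruited bitter: 177 × 1/4 = 44.25
  smooth-fruited non-bitter: 177 × 1/4 = 44.25
χ² = Σ (O − E)² / E
  spiny-fruited bitter: (47 − 44.25)² / 44.25 = 0.1709
  spiny-fruited non-bitter: (44 − 44.25)² / 44.25 = 0.0014
  smooth-fruited bitter: (42 − 44.25)² / 44.25 = 0.1144
  smooth-fruited non-bitter: (44 − 44.25)² / 44.25 = 0.0014
χ² = 0.1709 + 0.0014 + 0.1144 + 0.0014 = 0.2881 ≈ 0.288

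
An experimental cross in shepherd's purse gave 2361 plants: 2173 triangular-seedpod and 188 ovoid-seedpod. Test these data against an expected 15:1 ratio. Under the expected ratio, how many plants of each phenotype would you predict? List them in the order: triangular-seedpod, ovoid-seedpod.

Total ratio parts = 16. Expected numbers out of 2361:
  triangular-seedpod: 2361 × 15/16 = 2213.4375
  ovoid-seedpod: 2361 × 1/16 = 147.5625

2213.4375, 147.5625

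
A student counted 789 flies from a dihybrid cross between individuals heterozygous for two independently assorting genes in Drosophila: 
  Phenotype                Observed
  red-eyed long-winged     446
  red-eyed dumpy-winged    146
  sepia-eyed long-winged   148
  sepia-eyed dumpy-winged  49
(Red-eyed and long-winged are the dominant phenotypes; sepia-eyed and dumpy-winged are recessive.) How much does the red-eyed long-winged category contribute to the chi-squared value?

A dihybrid F₂ with independent assortment and complete dominance at both loci gives a 9:3:3:1 phenotypic ratio.
Total ratio parts = 16. Expected numbers out of 789:
  red-eyed long-winged: 789 × 9/16 = 443.8125
  red-eyed dumpy-winged: 789 × 3/16 = 147.9375
  sepia-eyed long-winged: 789 × 3/16 = 147.9375
  sepia-eyed dumpy-winged: 789 × 1/16 = 49.3125
Contribution of red-eyed long-winged: (446 − 443.8125)² / 443.8125 = 0.0108

0.011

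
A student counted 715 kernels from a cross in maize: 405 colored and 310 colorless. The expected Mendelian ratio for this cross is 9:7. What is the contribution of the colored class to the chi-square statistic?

Under the 9:7 hypothesis (Σ ratio = 16, N = 715):
  colored: 715 × 9/16 = 402.1875
  colorless: 715 × 7/16 = 312.8125
Contribution of colored: (405 − 402.1875)² / 402.1875 = 0.0197

0.020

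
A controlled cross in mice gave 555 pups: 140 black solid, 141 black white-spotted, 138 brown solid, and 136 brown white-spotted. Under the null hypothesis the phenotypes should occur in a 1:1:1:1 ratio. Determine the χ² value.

0.106

Expected counts for N = 555 under a 1:1:1:1 ratio (total parts = 4):
  black solid: 555 × 1/4 = 138.75
  black white-spotted: 555 × 1/4 = 138.75
  brown solid: 555 × 1/4 = 138.75
  brown white-spotted: 555 × 1/4 = 138.75
χ² = Σ (O − E)² / E
  black solid: (140 − 138.75)² / 138.75 = 0.0113
  black white-spotted: (141 − 138.75)² / 138.75 = 0.0365
  brown solid: (138 − 138.75)² / 138.75 = 0.0041
  brown white-spotted: (136 − 138.75)² / 138.75 = 0.0545
χ² = 0.0113 + 0.0365 + 0.0041 + 0.0545 = 0.1064 ≈ 0.106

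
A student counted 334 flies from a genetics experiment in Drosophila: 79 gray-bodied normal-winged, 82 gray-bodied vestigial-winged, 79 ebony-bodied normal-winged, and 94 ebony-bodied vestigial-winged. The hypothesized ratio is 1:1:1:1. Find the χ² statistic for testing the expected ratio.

Total ratio parts = 4. Expected numbers out of 334:
  gray-bodied normal-winged: 334 × 1/4 = 83.5
  gray-bodied vestigial-winged: 334 × 1/4 = 83.5
  ebony-bodied normal-winged: 334 × 1/4 = 83.5
  ebony-bodied vestigial-winged: 334 × 1/4 = 83.5
χ² = Σ (O − E)² / E
  gray-bodied normal-winged: (79 − 83.5)² / 83.5 = 0.2425
  gray-bodied vestigial-winged: (82 − 83.5)² / 83.5 = 0.0269
  ebony-bodied normal-winged: (79 − 83.5)² / 83.5 = 0.2425
  ebony-bodied vestigial-winged: (94 − 83.5)² / 83.5 = 1.3204
χ² = 0.2425 + 0.0269 + 0.2425 + 1.3204 = 1.8323 ≈ 1.832

1.832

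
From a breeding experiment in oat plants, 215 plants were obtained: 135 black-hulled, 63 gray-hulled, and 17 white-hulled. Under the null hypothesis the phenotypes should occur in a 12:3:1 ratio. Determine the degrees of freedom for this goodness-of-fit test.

A goodness-of-fit test with 3 phenotype classes has df = 3 − 1 = 2.

2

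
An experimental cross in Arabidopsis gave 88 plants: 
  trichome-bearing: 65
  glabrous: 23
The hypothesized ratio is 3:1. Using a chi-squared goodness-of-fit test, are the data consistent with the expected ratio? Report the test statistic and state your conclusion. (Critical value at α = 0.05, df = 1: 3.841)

0.061; consistent

The 3:1 ratio has 4 parts, so with N = 88 the expected counts are:
  trichome-bearing: 88 × 3/4 = 66
  glabrous: 88 × 1/4 = 22
χ² = Σ (O − E)² / E
  trichome-bearing: (65 − 66)² / 66 = 0.0152
  glabrous: (23 − 22)² / 22 = 0.0455
χ² = 0.0152 + 0.0455 = 0.0607 ≈ 0.061
Degrees of freedom = 2 − 1 = 1; critical value at α = 0.05 is 3.841.
Since 0.061 < 3.841, we fail to reject the null hypothesis — the data are consistent with the 3:1 ratio.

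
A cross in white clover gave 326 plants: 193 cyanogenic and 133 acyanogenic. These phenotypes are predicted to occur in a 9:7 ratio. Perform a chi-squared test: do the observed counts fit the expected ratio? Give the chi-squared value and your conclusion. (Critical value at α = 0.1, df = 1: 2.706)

The 9:7 ratio has 16 parts, so with N = 326 the expected counts are:
  cyanogenic: 326 × 9/16 = 183.375
  acyanogenic: 326 × 7/16 = 142.625
χ² = Σ (O − E)² / E
  cyanogenic: (193 − 183.375)² / 183.375 = 0.5052
  acyanogenic: (133 − 142.625)² / 142.625 = 0.6495
χ² = 0.5052 + 0.6495 = 1.1547 ≈ 1.155
Degrees of freedom = 2 − 1 = 1; critical value at α = 0.1 is 2.706.
Since 1.155 < 2.706, we fail to reject the null hypothesis — the data are consistent with the 9:7 ratio.

1.155; consistent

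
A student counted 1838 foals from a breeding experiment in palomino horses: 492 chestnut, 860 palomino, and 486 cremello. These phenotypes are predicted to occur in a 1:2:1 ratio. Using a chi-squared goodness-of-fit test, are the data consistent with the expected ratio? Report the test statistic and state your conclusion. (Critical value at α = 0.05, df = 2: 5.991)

Expected counts for N = 1838 under a 1:2:1 ratio (total parts = 4):
  chestnut: 1838 × 1/4 = 459.5
  palomino: 1838 × 2/4 = 919
  cremello: 1838 × 1/4 = 459.5
χ² = Σ (O − E)² / E
  chestnut: (492 − 459.5)² / 459.5 = 2.2987
  palomino: (860 − 919)² / 919 = 3.7878
  cremello: (486 − 459.5)² / 459.5 = 1.5283
χ² = 2.2987 + 3.7878 + 1.5283 = 7.6148 ≈ 7.615
Degrees of freedom = 3 − 1 = 2; critical value at α = 0.05 is 5.991.
Since 7.615 > 5.991, we reject the null hypothesis — the data do not fit the 1:2:1 ratio.

7.615; not consistent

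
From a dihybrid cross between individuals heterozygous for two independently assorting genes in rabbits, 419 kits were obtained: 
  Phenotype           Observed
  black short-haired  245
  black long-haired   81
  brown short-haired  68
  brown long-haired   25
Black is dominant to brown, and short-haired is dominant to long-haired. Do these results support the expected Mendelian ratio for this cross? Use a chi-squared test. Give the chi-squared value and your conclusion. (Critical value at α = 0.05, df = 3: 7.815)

1.918; consistent

A dihybrid F₂ with independent assortment and complete dominance at both loci gives a 9:3:3:1 phenotypic ratio.
Total ratio parts = 16. Expected numbers out of 419:
  black short-haired: 419 × 9/16 = 235.6875
  black long-haired: 419 × 3/16 = 78.5625
  brown short-haired: 419 × 3/16 = 78.5625
  brown long-haired: 419 × 1/16 = 26.1875
χ² = Σ (O − E)² / E
  black short-haired: (245 − 235.6875)² / 235.6875 = 0.3680
  black long-haired: (81 − 78.5625)² / 78.5625 = 0.0756
  brown short-haired: (68 − 78.5625)² / 78.5625 = 1.4201
  brown long-haired: (25 − 26.1875)² / 26.1875 = 0.0538
χ² = 0.3680 + 0.0756 + 1.4201 + 0.0538 = 1.9175 ≈ 1.918
Degrees of freedom = 4 − 1 = 3; critical value at α = 0.05 is 7.815.
Since 1.918 < 7.815, we fail to reject the null hypothesis — the data are consistent with the 9:3:3:1 ratio.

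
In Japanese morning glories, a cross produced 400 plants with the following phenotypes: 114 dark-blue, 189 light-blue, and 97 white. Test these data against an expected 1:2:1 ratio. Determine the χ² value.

2.655

The 1:2:1 ratio has 4 parts, so with N = 400 the expected counts are:
  dark-blue: 400 × 1/4 = 100
  light-blue: 400 × 2/4 = 200
  white: 400 × 1/4 = 100
χ² = Σ (O − E)² / E
  dark-blue: (114 − 100)² / 100 = 1.9600
  light-blue: (189 − 200)² / 200 = 0.6050
  white: (97 − 100)² / 100 = 0.0900
χ² = 1.9600 + 0.6050 + 0.0900 = 2.655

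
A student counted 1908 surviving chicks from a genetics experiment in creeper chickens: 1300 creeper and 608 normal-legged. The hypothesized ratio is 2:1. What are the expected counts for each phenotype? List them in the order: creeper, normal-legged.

1272, 636

Under the 2:1 hypothesis (Σ ratio = 3, N = 1908):
  creeper: 1908 × 2/3 = 1272
  normal-legged: 1908 × 1/3 = 636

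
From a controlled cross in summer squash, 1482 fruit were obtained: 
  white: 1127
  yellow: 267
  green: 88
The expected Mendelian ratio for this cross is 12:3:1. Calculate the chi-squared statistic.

0.873

Under the 12:3:1 hypothesis (Σ ratio = 16, N = 1482):
  white: 1482 × 12/16 = 1111.5
  yellow: 1482 × 3/16 = 277.875
  green: 1482 × 1/16 = 92.625
χ² = Σ (O − E)² / E
  white: (1127 − 1111.5)² / 1111.5 = 0.2161
  yellow: (267 − 277.875)² / 277.875 = 0.4256
  green: (88 − 92.625)² / 92.625 = 0.2309
χ² = 0.2161 + 0.4256 + 0.2309 = 0.8726 ≈ 0.873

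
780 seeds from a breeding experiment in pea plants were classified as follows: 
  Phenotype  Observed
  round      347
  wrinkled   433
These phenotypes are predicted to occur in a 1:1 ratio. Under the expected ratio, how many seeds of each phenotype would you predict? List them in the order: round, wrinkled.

Expected counts for N = 780 under a 1:1 ratio (total parts = 2):
  round: 780 × 1/2 = 390
  wrinkled: 780 × 1/2 = 390

390, 390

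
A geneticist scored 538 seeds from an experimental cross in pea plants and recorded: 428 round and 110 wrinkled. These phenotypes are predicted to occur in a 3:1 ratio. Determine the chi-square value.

Total ratio parts = 4. Expected numbers out of 538:
  round: 538 × 3/4 = 403.5
  wrinkled: 538 × 1/4 = 134.5
χ² = Σ (O − E)² / E
  round: (428 − 403.5)² / 403.5 = 1.4876
  wrinkled: (110 − 134.5)² / 134.5 = 4.4628
χ² = 1.4876 + 4.4628 = 5.9504 ≈ 5.950

5.950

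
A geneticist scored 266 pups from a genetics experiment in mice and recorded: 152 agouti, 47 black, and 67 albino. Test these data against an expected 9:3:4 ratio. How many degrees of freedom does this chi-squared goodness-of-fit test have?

A goodness-of-fit test with 3 phenotype classes has df = 3 − 1 = 2.

2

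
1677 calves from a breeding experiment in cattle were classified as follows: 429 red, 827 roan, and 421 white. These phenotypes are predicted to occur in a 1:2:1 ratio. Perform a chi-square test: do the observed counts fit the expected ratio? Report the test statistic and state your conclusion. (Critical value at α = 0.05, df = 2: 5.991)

Expected counts for N = 1677 under a 1:2:1 ratio (total parts = 4):
  red: 1677 × 1/4 = 419.25
  roan: 1677 × 2/4 = 838.5
  white: 1677 × 1/4 = 419.25
χ² = Σ (O − E)² / E
  red: (429 − 419.25)² / 419.25 = 0.2267
  roan: (827 − 838.5)² / 838.5 = 0.1577
  white: (421 − 419.25)² / 419.25 = 0.0073
χ² = 0.2267 + 0.1577 + 0.0073 = 0.3917 ≈ 0.392
Degrees of freedom = 3 − 1 = 2; critical value at α = 0.05 is 5.991.
Since 0.392 < 5.991, we fail to reject the null hypothesis — the data are consistent with the 1:2:1 ratio.

0.392; consistent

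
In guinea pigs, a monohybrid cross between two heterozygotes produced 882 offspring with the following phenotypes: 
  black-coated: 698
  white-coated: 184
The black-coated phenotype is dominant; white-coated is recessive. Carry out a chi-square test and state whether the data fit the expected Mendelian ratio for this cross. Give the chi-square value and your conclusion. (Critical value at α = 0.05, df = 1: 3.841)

For a monohybrid cross between heterozygotes with complete dominance, the expected phenotypic ratio is 3:1.
Expected counts for N = 882 under a 3:1 ratio (total parts = 4):
  black-coated: 882 × 3/4 = 661.5
  white-coated: 882 × 1/4 = 220.5
χ² = Σ (O − E)² / E
  black-coated: (698 − 661.5)² / 661.5 = 2.0140
  white-coated: (184 − 220.5)² / 220.5 = 6.0420
χ² = 2.0140 + 6.0420 = 8.056
Degrees of freedom = 2 − 1 = 1; critical value at α = 0.05 is 3.841.
Since 8.056 > 3.841, we reject the null hypothesis — the data do not fit the 3:1 ratio.

8.056; not consistent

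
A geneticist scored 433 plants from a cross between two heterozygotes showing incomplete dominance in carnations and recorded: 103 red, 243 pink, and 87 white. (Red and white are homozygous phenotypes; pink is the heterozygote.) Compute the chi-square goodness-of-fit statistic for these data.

7.670

With incomplete dominance, a heterozygote × heterozygote cross gives a 1:2:1 phenotypic ratio.
The 1:2:1 ratio has 4 parts, so with N = 433 the expected counts are:
  red: 433 × 1/4 = 108.25
  pink: 433 × 2/4 = 216.5
  white: 433 × 1/4 = 108.25
χ² = Σ (O − E)² / E
  red: (103 − 108.25)² / 108.25 = 0.2546
  pink: (243 − 216.5)² / 216.5 = 3.2436
  white: (87 − 108.25)² / 108.25 = 4.1715
χ² = 0.2546 + 3.2436 + 4.1715 = 7.6697 ≈ 7.670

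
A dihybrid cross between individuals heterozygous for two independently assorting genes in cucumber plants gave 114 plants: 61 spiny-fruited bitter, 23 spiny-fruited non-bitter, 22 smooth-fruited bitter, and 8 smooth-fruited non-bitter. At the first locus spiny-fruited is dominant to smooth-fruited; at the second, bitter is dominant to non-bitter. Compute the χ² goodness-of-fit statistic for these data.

A dihybrid F₂ with independent assortment and complete dominance at both loci gives a 9:3:3:1 phenotypic ratio.
Total ratio parts = 16. Expected numbers out of 114:
  spiny-fruited bitter: 114 × 9/16 = 64.125
  spiny-fruited non-bitter: 114 × 3/16 = 21.375
  smooth-fruited bitter: 114 × 3/16 = 21.375
  smooth-fruited non-bitter: 114 × 1/16 = 7.125
χ² = Σ (O − E)² / E
  spiny-fruited bitter: (61 − 64.125)² / 64.125 = 0.1523
  spiny-fruited non-bitter: (23 − 21.375)² / 21.375 = 0.1235
  smooth-fruited bitter: (22 − 21.375)² / 21.375 = 0.0183
  smooth-fruited non-bitter: (8 − 7.125)² / 7.125 = 0.1075
χ² = 0.1523 + 0.1235 + 0.0183 + 0.1075 = 0.4016 ≈ 0.402

0.402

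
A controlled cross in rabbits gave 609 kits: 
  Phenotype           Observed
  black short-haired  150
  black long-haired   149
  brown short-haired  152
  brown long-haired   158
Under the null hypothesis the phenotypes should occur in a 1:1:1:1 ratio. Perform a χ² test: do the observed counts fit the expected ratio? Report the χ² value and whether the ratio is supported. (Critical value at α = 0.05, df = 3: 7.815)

0.320; consistent

The 1:1:1:1 ratio has 4 parts, so with N = 609 the expected counts are:
  black short-haired: 609 × 1/4 = 152.25
  black long-haired: 609 × 1/4 = 152.25
  brown short-haired: 609 × 1/4 = 152.25
  brown long-haired: 609 × 1/4 = 152.25
χ² = Σ (O − E)² / E
  black short-haired: (150 − 152.25)² / 152.25 = 0.0333
  black long-haired: (149 − 152.25)² / 152.25 = 0.0694
  brown short-haired: (152 − 152.25)² / 152.25 = 0.0004
  brown long-haired: (158 − 152.25)² / 152.25 = 0.2172
χ² = 0.0333 + 0.0694 + 0.0004 + 0.2172 = 0.3203 ≈ 0.320
Degrees of freedom = 4 − 1 = 3; critical value at α = 0.05 is 7.815.
Since 0.320 < 7.815, we fail to reject the null hypothesis — the data are consistent with the 1:1:1:1 ratio.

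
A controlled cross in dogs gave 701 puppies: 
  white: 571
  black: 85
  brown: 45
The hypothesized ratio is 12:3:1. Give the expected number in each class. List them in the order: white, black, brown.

525.75, 131.4375, 43.8125

Total ratio parts = 16. Expected numbers out of 701:
  white: 701 × 12/16 = 525.75
  black: 701 × 3/16 = 131.4375
  brown: 701 × 1/16 = 43.8125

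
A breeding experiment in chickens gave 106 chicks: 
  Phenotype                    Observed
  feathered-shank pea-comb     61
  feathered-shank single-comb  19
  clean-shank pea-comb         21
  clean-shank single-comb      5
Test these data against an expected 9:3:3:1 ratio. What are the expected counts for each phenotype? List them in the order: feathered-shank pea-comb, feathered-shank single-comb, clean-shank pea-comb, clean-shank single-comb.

59.625, 19.875, 19.875, 6.625

Expected counts for N = 106 under a 9:3:3:1 ratio (total parts = 16):
  feathered-shank pea-comb: 106 × 9/16 = 59.625
  feathered-shank single-comb: 106 × 3/16 = 19.875
  clean-shank pea-comb: 106 × 3/16 = 19.875
  clean-shank single-comb: 106 × 1/16 = 6.625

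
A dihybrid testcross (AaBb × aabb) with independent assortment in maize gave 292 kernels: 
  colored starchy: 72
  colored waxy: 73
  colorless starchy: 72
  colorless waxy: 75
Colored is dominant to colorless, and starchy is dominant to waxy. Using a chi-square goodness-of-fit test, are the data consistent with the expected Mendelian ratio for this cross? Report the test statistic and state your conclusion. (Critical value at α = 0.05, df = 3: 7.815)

A dihybrid testcross with independent assortment gives a 1:1:1:1 ratio.
The 1:1:1:1 ratio has 4 parts, so with N = 292 the expected counts are:
  colored starchy: 292 × 1/4 = 73
  colored waxy: 292 × 1/4 = 73
  colorless starchy: 292 × 1/4 = 73
  colorless waxy: 292 × 1/4 = 73
χ² = Σ (O − E)² / E
  colored starchy: (72 − 73)² / 73 = 0.0137
  colored waxy: (73 − 73)² / 73 = 0.0000
  colorless starchy: (72 − 73)² / 73 = 0.0137
  colorless waxy: (75 − 73)² / 73 = 0.0548
χ² = 0.0137 + 0.0000 + 0.0137 + 0.0548 = 0.0822 ≈ 0.082
Degrees of freedom = 4 − 1 = 3; critical value at α = 0.05 is 7.815.
Since 0.082 < 7.815, we fail to reject the null hypothesis — the data are consistent with the 1:1:1:1 ratio.

0.082; consistent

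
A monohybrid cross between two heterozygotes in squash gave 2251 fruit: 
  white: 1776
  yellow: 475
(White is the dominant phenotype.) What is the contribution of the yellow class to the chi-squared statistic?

13.683

For a monohybrid cross between heterozygotes with complete dominance, the expected phenotypic ratio is 3:1.
Expected counts for N = 2251 under a 3:1 ratio (total parts = 4):
  white: 2251 × 3/4 = 1688.25
  yellow: 2251 × 1/4 = 562.75
Contribution of yellow: (475 − 562.75)² / 562.75 = 13.6829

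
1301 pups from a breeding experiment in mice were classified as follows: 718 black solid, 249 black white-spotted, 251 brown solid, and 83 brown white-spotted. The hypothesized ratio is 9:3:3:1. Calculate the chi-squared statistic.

Under the 9:3:3:1 hypothesis (Σ ratio = 16, N = 1301):
  black solid: 1301 × 9/16 = 731.8125
  black white-spotted: 1301 × 3/16 = 243.9375
  brown solid: 1301 × 3/16 = 243.9375
  brown white-spotted: 1301 × 1/16 = 81.3125
χ² = Σ (O − E)² / E
  black solid: (718 − 731.8125)² / 731.8125 = 0.2607
  black white-spotted: (249 − 243.9375)² / 243.9375 = 0.1051
  brown solid: (251 − 243.9375)² / 243.9375 = 0.2045
  brown white-spotted: (83 − 81.3125)² / 81.3125 = 0.0350
χ² = 0.2607 + 0.1051 + 0.2045 + 0.0350 = 0.6053 ≈ 0.605

0.605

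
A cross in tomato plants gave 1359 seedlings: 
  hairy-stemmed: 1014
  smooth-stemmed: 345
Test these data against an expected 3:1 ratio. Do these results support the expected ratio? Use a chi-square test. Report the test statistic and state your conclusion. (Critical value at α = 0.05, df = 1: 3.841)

Total ratio parts = 4. Expected numbers out of 1359:
  hairy-stemmed: 1359 × 3/4 = 1019.25
  smooth-stemmed: 1359 × 1/4 = 339.75
χ² = Σ (O − E)² / E
  hairy-stemmed: (1014 − 1019.25)² / 1019.25 = 0.0270
  smooth-stemmed: (345 − 339.75)² / 339.75 = 0.0811
χ² = 0.0270 + 0.0811 = 0.1081 ≈ 0.108
Degrees of freedom = 2 − 1 = 1; critical value at α = 0.05 is 3.841.
Since 0.108 < 3.841, we fail to reject the null hypothesis — the data are consistent with the 3:1 ratio.

0.108; consistent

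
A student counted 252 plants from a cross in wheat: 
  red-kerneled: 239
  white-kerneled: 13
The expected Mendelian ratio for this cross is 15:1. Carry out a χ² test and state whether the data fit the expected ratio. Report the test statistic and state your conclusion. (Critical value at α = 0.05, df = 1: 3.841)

Expected counts for N = 252 under a 15:1 ratio (total parts = 16):
  red-kerneled: 252 × 15/16 = 236.25
  white-kerneled: 252 × 1/16 = 15.75
χ² = Σ (O − E)² / E
  red-kerneled: (239 − 236.25)² / 236.25 = 0.0320
  white-kerneled: (13 − 15.75)² / 15.75 = 0.4802
χ² = 0.0320 + 0.4802 = 0.5122 ≈ 0.512
Degrees of freedom = 2 − 1 = 1; critical value at α = 0.05 is 3.841.
Since 0.512 < 3.841, we fail to reject the null hypothesis — the data are consistent with the 15:1 ratio.

0.512; consistent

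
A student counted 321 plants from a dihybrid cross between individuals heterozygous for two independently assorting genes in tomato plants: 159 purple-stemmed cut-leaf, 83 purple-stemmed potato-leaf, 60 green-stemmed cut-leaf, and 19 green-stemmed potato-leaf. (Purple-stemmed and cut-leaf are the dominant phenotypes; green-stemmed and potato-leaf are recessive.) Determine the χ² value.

11.278

A dihybrid F₂ with independent assortment and complete dominance at both loci gives a 9:3:3:1 phenotypic ratio.
Under the 9:3:3:1 hypothesis (Σ ratio = 16, N = 321):
  purple-stemmed cut-leaf: 321 × 9/16 = 180.5625
  purple-stemmed potato-leaf: 321 × 3/16 = 60.1875
  green-stemmed cut-leaf: 321 × 3/16 = 60.1875
  green-stemmed potato-leaf: 321 × 1/16 = 20.0625
χ² = Σ (O − E)² / E
  purple-stemmed cut-leaf: (159 − 180.5625)² / 180.5625 = 2.5750
  purple-stemmed potato-leaf: (83 − 60.1875)² / 60.1875 = 8.6465
  green-stemmed cut-leaf: (60 − 60.1875)² / 60.1875 = 0.0006
  green-stemmed potato-leaf: (19 − 20.0625)² / 20.0625 = 0.0563
χ² = 2.5750 + 8.6465 + 0.0006 + 0.0563 = 11.2784 ≈ 11.278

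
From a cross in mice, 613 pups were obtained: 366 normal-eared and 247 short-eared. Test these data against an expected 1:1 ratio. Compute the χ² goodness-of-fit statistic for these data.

23.101

Under the 1:1 hypothesis (Σ ratio = 2, N = 613):
  normal-eared: 613 × 1/2 = 306.5
  short-eared: 613 × 1/2 = 306.5
χ² = Σ (O − E)² / E
  normal-eared: (366 − 306.5)² / 306.5 = 11.5506
  short-eared: (247 − 306.5)² / 306.5 = 11.5506
χ² = 11.5506 + 11.5506 = 23.1012 ≈ 23.101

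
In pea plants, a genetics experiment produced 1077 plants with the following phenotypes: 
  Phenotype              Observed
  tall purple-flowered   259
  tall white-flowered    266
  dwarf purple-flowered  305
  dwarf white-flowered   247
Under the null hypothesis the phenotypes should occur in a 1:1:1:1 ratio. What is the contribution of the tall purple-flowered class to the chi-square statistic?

0.390

Total ratio parts = 4. Expected numbers out of 1077:
  tall purple-flowered: 1077 × 1/4 = 269.25
  tall white-flowered: 1077 × 1/4 = 269.25
  dwarf purple-flowered: 1077 × 1/4 = 269.25
  dwarf white-flowered: 1077 × 1/4 = 269.25
Contribution of tall purple-flowered: (259 − 269.25)² / 269.25 = 0.3902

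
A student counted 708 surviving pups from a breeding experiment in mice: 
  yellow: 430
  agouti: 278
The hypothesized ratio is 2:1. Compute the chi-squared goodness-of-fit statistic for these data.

11.212

Total ratio parts = 3. Expected numbers out of 708:
  yellow: 708 × 2/3 = 472
  agouti: 708 × 1/3 = 236
χ² = Σ (O − E)² / E
  yellow: (430 − 472)² / 472 = 3.7373
  agouti: (278 − 236)² / 236 = 7.4746
χ² = 3.7373 + 7.4746 = 11.2119 ≈ 11.212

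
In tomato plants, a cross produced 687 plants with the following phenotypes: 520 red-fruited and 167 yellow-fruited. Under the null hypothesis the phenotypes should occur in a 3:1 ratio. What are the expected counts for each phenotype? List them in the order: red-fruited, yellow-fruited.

515.25, 171.75

Under the 3:1 hypothesis (Σ ratio = 4, N = 687):
  red-fruited: 687 × 3/4 = 515.25
  yellow-fruited: 687 × 1/4 = 171.75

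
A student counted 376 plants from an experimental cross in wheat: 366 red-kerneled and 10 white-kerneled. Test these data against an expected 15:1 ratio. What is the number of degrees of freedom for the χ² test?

1

A goodness-of-fit test with 2 phenotype classes has df = 2 − 1 = 1.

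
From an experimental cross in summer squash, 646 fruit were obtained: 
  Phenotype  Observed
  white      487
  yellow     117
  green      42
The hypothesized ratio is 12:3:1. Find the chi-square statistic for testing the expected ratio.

Total ratio parts = 16. Expected numbers out of 646:
  white: 646 × 12/16 = 484.5
  yellow: 646 × 3/16 = 121.125
  green: 646 × 1/16 = 40.375
χ² = Σ (O − E)² / E
  white: (487 − 484.5)² / 484.5 = 0.0129
  yellow: (117 − 121.125)² / 121.125 = 0.1405
  green: (42 − 40.375)² / 40.375 = 0.0654
χ² = 0.0129 + 0.1405 + 0.0654 = 0.2188 ≈ 0.219

0.219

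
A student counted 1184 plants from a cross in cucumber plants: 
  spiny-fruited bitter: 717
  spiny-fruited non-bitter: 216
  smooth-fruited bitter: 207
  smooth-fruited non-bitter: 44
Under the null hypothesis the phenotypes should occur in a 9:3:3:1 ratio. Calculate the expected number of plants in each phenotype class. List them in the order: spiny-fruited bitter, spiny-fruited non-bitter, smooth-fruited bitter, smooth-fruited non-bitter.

666, 222, 222, 74

The 9:3:3:1 ratio has 16 parts, so with N = 1184 the expected counts are:
  spiny-fruited bitter: 1184 × 9/16 = 666
  spiny-fruited non-bitter: 1184 × 3/16 = 222
  smooth-fruited bitter: 1184 × 3/16 = 222
  smooth-fruited non-bitter: 1184 × 1/16 = 74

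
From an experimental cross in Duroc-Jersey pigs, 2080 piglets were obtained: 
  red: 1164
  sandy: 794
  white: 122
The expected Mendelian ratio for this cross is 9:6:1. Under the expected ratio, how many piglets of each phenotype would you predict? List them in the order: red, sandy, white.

Expected counts for N = 2080 under a 9:6:1 ratio (total parts = 16):
  red: 2080 × 9/16 = 1170
  sandy: 2080 × 6/16 = 780
  white: 2080 × 1/16 = 130

1170, 780, 130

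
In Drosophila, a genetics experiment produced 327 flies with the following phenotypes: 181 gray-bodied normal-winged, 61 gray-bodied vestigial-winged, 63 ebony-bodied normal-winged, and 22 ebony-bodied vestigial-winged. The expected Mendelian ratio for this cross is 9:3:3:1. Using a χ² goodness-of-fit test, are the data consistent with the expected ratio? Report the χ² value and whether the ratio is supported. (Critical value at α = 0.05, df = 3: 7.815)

Expected counts for N = 327 under a 9:3:3:1 ratio (total parts = 16):
  gray-bodied normal-winged: 327 × 9/16 = 183.9375
  gray-bodied vestigial-winged: 327 × 3/16 = 61.3125
  ebony-bodied normal-winged: 327 × 3/16 = 61.3125
  ebony-bodied vestigial-winged: 327 × 1/16 = 20.4375
χ² = Σ (O − E)² / E
  gray-bodied normal-winged: (181 − 183.9375)² / 183.9375 = 0.0469
  gray-bodied vestigial-winged: (61 − 61.3125)² / 61.3125 = 0.0016
  ebony-bodied normal-winged: (63 − 61.3125)² / 61.3125 = 0.0464
  ebony-bodied vestigial-winged: (22 − 20.4375)² / 20.4375 = 0.1195
χ² = 0.0469 + 0.0016 + 0.0464 + 0.1195 = 0.2144 ≈ 0.214
Degrees of freedom = 4 − 1 = 3; critical value at α = 0.05 is 7.815.
Since 0.214 < 7.815, we fail to reject the null hypothesis — the data are consistent with the 9:3:3:1 ratio.

0.214; consistent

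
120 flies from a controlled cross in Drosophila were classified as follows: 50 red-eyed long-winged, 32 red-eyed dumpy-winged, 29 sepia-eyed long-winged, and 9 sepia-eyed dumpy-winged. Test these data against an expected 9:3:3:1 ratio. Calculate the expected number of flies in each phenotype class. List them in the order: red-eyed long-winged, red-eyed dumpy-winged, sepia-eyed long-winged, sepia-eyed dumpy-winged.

67.5, 22.5, 22.5, 7.5

Under the 9:3:3:1 hypothesis (Σ ratio = 16, N = 120):
  red-eyed long-winged: 120 × 9/16 = 67.5
  red-eyed dumpy-winged: 120 × 3/16 = 22.5
  sepia-eyed long-winged: 120 × 3/16 = 22.5
  sepia-eyed dumpy-winged: 120 × 1/16 = 7.5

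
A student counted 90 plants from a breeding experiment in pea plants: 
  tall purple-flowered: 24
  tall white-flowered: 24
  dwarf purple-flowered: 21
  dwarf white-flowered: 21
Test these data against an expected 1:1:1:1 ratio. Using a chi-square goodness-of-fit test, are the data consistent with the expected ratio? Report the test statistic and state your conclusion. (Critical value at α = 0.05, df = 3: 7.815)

Total ratio parts = 4. Expected numbers out of 90:
  tall purple-flowered: 90 × 1/4 = 22.5
  tall white-flowered: 90 × 1/4 = 22.5
  dwarf purple-flowered: 90 × 1/4 = 22.5
  dwarf white-flowered: 90 × 1/4 = 22.5
χ² = Σ (O − E)² / E
  tall purple-flowered: (24 − 22.5)² / 22.5 = 0.1000
  tall white-flowered: (24 − 22.5)² / 22.5 = 0.1000
  dwarf purple-flowered: (21 − 22.5)² / 22.5 = 0.1000
  dwarf white-flowered: (21 − 22.5)² / 22.5 = 0.1000
χ² = 0.1000 + 0.1000 + 0.1000 + 0.1000 = 0.400
Degrees of freedom = 4 − 1 = 3; critical value at α = 0.05 is 7.815.
Since 0.400 < 7.815, we fail to reject the null hypothesis — the data are consistent with the 1:1:1:1 ratio.

0.400; consistent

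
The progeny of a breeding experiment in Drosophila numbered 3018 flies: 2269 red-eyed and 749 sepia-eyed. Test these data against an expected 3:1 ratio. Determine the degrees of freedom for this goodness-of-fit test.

A goodness-of-fit test with 2 phenotype classes has df = 2 − 1 = 1.

1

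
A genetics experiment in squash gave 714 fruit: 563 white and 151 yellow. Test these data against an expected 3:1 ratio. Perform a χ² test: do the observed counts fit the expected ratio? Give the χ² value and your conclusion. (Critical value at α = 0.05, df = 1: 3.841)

5.649; not consistent

Total ratio parts = 4. Expected numbers out of 714:
  white: 714 × 3/4 = 535.5
  yellow: 714 × 1/4 = 178.5
χ² = Σ (O − E)² / E
  white: (563 − 535.5)² / 535.5 = 1.4122
  yellow: (151 − 178.5)² / 178.5 = 4.2367
χ² = 1.4122 + 4.2367 = 5.6489 ≈ 5.649
Degrees of freedom = 2 − 1 = 1; critical value at α = 0.05 is 3.841.
Since 5.649 > 3.841, we reject the null hypothesis — the data do not fit the 3:1 ratio.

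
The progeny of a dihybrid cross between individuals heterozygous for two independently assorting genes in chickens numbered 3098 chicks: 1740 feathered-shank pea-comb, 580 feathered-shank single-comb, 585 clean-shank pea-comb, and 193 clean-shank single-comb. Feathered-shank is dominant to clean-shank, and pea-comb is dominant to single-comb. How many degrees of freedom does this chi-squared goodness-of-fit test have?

A dihybrid F₂ with independent assortment and complete dominance at both loci gives a 9:3:3:1 phenotypic ratio.
A goodness-of-fit test with 4 phenotype classes has df = 4 − 1 = 3.

3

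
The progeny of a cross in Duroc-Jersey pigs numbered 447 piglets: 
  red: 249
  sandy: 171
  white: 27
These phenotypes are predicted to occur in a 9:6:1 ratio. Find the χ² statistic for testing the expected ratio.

Expected counts for N = 447 under a 9:6:1 ratio (total parts = 16):
  red: 447 × 9/16 = 251.4375
  sandy: 447 × 6/16 = 167.625
  white: 447 × 1/16 = 27.9375
χ² = Σ (O − E)² / E
  red: (249 − 251.4375)² / 251.4375 = 0.0236
  sandy: (171 − 167.625)² / 167.625 = 0.0680
  white: (27 − 27.9375)² / 27.9375 = 0.0315
χ² = 0.0236 + 0.0680 + 0.0315 = 0.1231 ≈ 0.123

0.123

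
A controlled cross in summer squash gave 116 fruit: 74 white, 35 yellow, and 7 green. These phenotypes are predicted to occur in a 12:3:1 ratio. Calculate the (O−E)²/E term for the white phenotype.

1.943

The 12:3:1 ratio has 16 parts, so with N = 116 the expected counts are:
  white: 116 × 12/16 = 87
  yellow: 116 × 3/16 = 21.75
  green: 116 × 1/16 = 7.25
Contribution of white: (74 − 87)² / 87 = 1.9425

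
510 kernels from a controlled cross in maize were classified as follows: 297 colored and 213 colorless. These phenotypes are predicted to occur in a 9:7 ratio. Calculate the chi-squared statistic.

0.817

Total ratio parts = 16. Expected numbers out of 510:
  colored: 510 × 9/16 = 286.875
  colorless: 510 × 7/16 = 223.125
χ² = Σ (O − E)² / E
  colored: (297 − 286.875)² / 286.875 = 0.3574
  colorless: (213 − 223.125)² / 223.125 = 0.4595
χ² = 0.3574 + 0.4595 = 0.8169 ≈ 0.817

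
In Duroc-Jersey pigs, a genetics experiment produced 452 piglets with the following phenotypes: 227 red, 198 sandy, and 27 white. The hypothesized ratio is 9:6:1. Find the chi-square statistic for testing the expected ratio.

7.768

Expected counts for N = 452 under a 9:6:1 ratio (total parts = 16):
  red: 452 × 9/16 = 254.25
  sandy: 452 × 6/16 = 169.5
  white: 452 × 1/16 = 28.25
χ² = Σ (O − E)² / E
  red: (227 − 254.25)² / 254.25 = 2.9206
  sandy: (198 − 169.5)² / 169.5 = 4.7920
  white: (27 − 28.25)² / 28.25 = 0.0553
χ² = 2.9206 + 4.7920 + 0.0553 = 7.7679 ≈ 7.768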